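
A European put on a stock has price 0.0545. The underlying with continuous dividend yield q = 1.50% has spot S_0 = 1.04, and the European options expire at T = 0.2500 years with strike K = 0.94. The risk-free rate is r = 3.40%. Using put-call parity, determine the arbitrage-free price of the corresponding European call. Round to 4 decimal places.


Answer: Call price = 0.1586

Derivation:
Put-call parity: C - P = S_0 * exp(-qT) - K * exp(-rT).
S_0 * exp(-qT) = 1.0400 * 0.99625702 = 1.03610730
K * exp(-rT) = 0.9400 * 0.99153602 = 0.93204386
C = P + S*exp(-qT) - K*exp(-rT)
C = 0.0545 + 1.03610730 - 0.93204386 = 0.1586


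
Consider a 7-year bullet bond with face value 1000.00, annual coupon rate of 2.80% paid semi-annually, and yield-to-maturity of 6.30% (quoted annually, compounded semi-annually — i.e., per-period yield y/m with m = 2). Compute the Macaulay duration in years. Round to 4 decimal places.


Coupon per period c = face * coupon_rate / m = 14.000000
Periods per year m = 2; per-period yield y/m = 0.031500
Number of cashflows N = 14
Cashflows (t years, CF_t, discount factor 1/(1+y/m)^(m*t), PV):
  t = 0.5000: CF_t = 14.000000, DF = 0.969462, PV = 13.572467
  t = 1.0000: CF_t = 14.000000, DF = 0.939856, PV = 13.157991
  t = 1.5000: CF_t = 14.000000, DF = 0.911155, PV = 12.756171
  t = 2.0000: CF_t = 14.000000, DF = 0.883330, PV = 12.366623
  t = 2.5000: CF_t = 14.000000, DF = 0.856355, PV = 11.988970
  t = 3.0000: CF_t = 14.000000, DF = 0.830204, PV = 11.622850
  t = 3.5000: CF_t = 14.000000, DF = 0.804851, PV = 11.267911
  t = 4.0000: CF_t = 14.000000, DF = 0.780272, PV = 10.923811
  t = 4.5000: CF_t = 14.000000, DF = 0.756444, PV = 10.590219
  t = 5.0000: CF_t = 14.000000, DF = 0.733344, PV = 10.266814
  t = 5.5000: CF_t = 14.000000, DF = 0.710949, PV = 9.953286
  t = 6.0000: CF_t = 14.000000, DF = 0.689238, PV = 9.649332
  t = 6.5000: CF_t = 14.000000, DF = 0.668190, PV = 9.354660
  t = 7.0000: CF_t = 1014.000000, DF = 0.647785, PV = 656.853779
Price P = sum_t PV_t = 804.324884
Macaulay numerator sum_t t * PV_t:
  t * PV_t at t = 0.5000: 6.786234
  t * PV_t at t = 1.0000: 13.157991
  t * PV_t at t = 1.5000: 19.134257
  t * PV_t at t = 2.0000: 24.733245
  t * PV_t at t = 2.5000: 29.972425
  t * PV_t at t = 3.0000: 34.868551
  t * PV_t at t = 3.5000: 39.437689
  t * PV_t at t = 4.0000: 43.695244
  t * PV_t at t = 4.5000: 47.655986
  t * PV_t at t = 5.0000: 51.334072
  t * PV_t at t = 5.5000: 54.743073
  t * PV_t at t = 6.0000: 57.895992
  t * PV_t at t = 6.5000: 60.805291
  t * PV_t at t = 7.0000: 4597.976451
Macaulay duration D = (sum_t t * PV_t) / P = 5082.196499 / 804.324884 = 6.318587

Answer: Macaulay duration = 6.3186 years


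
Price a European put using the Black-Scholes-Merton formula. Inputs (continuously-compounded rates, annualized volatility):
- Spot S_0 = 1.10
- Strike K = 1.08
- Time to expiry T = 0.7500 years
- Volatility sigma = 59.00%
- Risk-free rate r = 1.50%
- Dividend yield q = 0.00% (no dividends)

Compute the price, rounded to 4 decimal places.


Answer: Price = 0.2029

Derivation:
d1 = (ln(S/K) + (r - q + 0.5*sigma^2) * T) / (sigma * sqrt(T)) = 0.31340655
d2 = d1 - sigma * sqrt(T) = -0.19754844
exp(-rT) = 0.98881304; exp(-qT) = 1.00000000
P = K * exp(-rT) * N(-d2) - S_0 * exp(-qT) * N(-d1)
N(-d1) = 0.37698591; N(-d2) = 0.57830081
P = 1.0800 * 0.98881304 * 0.57830081 - 1.1000 * 1.00000000 * 0.37698591 = 0.2029


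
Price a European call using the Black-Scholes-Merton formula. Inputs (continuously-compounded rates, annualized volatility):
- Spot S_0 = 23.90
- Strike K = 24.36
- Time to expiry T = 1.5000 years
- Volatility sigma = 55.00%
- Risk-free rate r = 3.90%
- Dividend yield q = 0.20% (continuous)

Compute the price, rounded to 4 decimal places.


d1 = (ln(S/K) + (r - q + 0.5*sigma^2) * T) / (sigma * sqrt(T)) = 0.39089554
d2 = d1 - sigma * sqrt(T) = -0.28271414
exp(-rT) = 0.94317824; exp(-qT) = 0.99700450
C = S_0 * exp(-qT) * N(d1) - K * exp(-rT) * N(d2)
N(d1) = 0.65206277; N(d2) = 0.38869799
C = 23.9000 * 0.99700450 * 0.65206277 - 24.3600 * 0.94317824 * 0.38869799 = 6.6070

Answer: Price = 6.6070


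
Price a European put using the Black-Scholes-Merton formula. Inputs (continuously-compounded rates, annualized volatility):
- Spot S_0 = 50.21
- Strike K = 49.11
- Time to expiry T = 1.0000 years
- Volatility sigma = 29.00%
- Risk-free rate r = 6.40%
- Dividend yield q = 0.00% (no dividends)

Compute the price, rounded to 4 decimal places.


d1 = (ln(S/K) + (r - q + 0.5*sigma^2) * T) / (sigma * sqrt(T)) = 0.44207424
d2 = d1 - sigma * sqrt(T) = 0.15207424
exp(-rT) = 0.93800500; exp(-qT) = 1.00000000
P = K * exp(-rT) * N(-d2) - S_0 * exp(-qT) * N(-d1)
N(-d1) = 0.32921774; N(-d2) = 0.43956419
P = 49.1100 * 0.93800500 * 0.43956419 - 50.2100 * 1.00000000 * 0.32921774 = 3.7187

Answer: Price = 3.7187


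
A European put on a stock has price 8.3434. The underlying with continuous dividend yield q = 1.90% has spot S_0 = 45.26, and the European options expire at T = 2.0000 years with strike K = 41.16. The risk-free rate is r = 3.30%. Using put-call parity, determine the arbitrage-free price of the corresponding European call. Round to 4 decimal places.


Answer: Call price = 13.3846

Derivation:
Put-call parity: C - P = S_0 * exp(-qT) - K * exp(-rT).
S_0 * exp(-qT) = 45.2600 * 0.96271294 = 43.57238770
K * exp(-rT) = 41.1600 * 0.93613086 = 38.53114637
C = P + S*exp(-qT) - K*exp(-rT)
C = 8.3434 + 43.57238770 - 38.53114637 = 13.3846


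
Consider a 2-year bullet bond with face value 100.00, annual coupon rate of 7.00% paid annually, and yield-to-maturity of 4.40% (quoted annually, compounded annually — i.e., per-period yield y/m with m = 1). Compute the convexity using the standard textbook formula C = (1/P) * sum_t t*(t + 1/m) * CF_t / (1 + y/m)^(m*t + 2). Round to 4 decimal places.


Answer: Convexity = 5.2703

Derivation:
Coupon per period c = face * coupon_rate / m = 7.000000
Periods per year m = 1; per-period yield y/m = 0.044000
Number of cashflows N = 2
Cashflows (t years, CF_t, discount factor 1/(1+y/m)^(m*t), PV):
  t = 1.0000: CF_t = 7.000000, DF = 0.957854, PV = 6.704981
  t = 2.0000: CF_t = 107.000000, DF = 0.917485, PV = 98.170902
Price P = sum_t PV_t = 104.875883
Convexity numerator sum_t t*(t + 1/m) * CF_t / (1+y/m)^(m*t + 2):
  t = 1.0000: term = 12.303440
  t = 2.0000: term = 540.422016
Convexity = (1/P) * sum = 552.725456 / 104.875883 = 5.270282


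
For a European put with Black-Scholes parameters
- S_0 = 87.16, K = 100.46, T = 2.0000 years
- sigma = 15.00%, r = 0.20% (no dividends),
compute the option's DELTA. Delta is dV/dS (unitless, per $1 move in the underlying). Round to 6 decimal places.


d1 = -0.5445388227; d2 = -0.7566708571
phi(d1) = 0.3439703566; exp(-qT) = 1.0000000000; exp(-rT) = 0.9960079893
N(-d1) = 0.7069646298
Delta = -exp(-qT) * N(-d1) = -1.0000000000 * 0.7069646298 = -0.706965

Answer: Delta = -0.706965


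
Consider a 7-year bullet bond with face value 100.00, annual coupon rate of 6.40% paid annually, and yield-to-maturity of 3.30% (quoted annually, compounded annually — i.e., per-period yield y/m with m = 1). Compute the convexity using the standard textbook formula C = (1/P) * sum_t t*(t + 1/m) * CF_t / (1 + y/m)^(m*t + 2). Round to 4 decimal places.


Coupon per period c = face * coupon_rate / m = 6.400000
Periods per year m = 1; per-period yield y/m = 0.033000
Number of cashflows N = 7
Cashflows (t years, CF_t, discount factor 1/(1+y/m)^(m*t), PV):
  t = 1.0000: CF_t = 6.400000, DF = 0.968054, PV = 6.195547
  t = 2.0000: CF_t = 6.400000, DF = 0.937129, PV = 5.997625
  t = 3.0000: CF_t = 6.400000, DF = 0.907192, PV = 5.806026
  t = 4.0000: CF_t = 6.400000, DF = 0.878211, PV = 5.620548
  t = 5.0000: CF_t = 6.400000, DF = 0.850156, PV = 5.440995
  t = 6.0000: CF_t = 6.400000, DF = 0.822997, PV = 5.267179
  t = 7.0000: CF_t = 106.400000, DF = 0.796705, PV = 84.769452
Price P = sum_t PV_t = 119.097373
Convexity numerator sum_t t*(t + 1/m) * CF_t / (1+y/m)^(m*t + 2):
  t = 1.0000: term = 11.612053
  t = 2.0000: term = 33.723290
  t = 3.0000: term = 65.291946
  t = 4.0000: term = 105.343572
  t = 5.0000: term = 152.967433
  t = 6.0000: term = 207.313074
  t = 7.0000: term = 4448.634866
Convexity = (1/P) * sum = 5024.886234 / 119.097373 = 42.191411

Answer: Convexity = 42.1914


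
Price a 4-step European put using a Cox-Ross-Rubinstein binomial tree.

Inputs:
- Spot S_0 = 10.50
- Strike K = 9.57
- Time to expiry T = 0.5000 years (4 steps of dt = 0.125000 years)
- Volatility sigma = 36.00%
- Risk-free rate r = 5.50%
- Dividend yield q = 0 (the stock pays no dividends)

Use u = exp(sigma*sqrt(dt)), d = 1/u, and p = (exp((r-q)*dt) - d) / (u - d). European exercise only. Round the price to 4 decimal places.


Answer: Price = V(0,0) = 0.5602

Derivation:
dt = T/N = 0.125000
u = exp(sigma*sqrt(dt)) = 1.135734; d = 1/u = 0.880488
p = (exp((r-q)*dt) - d) / (u - d) = 0.495251
Discount per step: exp(-r*dt) = 0.993149
Stock lattice S(k, i) with i counting down-moves:
  k=0: S(0,0) = 10.5000
  k=1: S(1,0) = 11.9252; S(1,1) = 9.2451
  k=2: S(2,0) = 13.5439; S(2,1) = 10.5000; S(2,2) = 8.1402
  k=3: S(3,0) = 15.3822; S(3,1) = 11.9252; S(3,2) = 9.2451; S(3,3) = 7.1674
  k=4: S(4,0) = 17.4701; S(4,1) = 13.5439; S(4,2) = 10.5000; S(4,3) = 8.1402; S(4,4) = 6.3108
Terminal payoffs V(N, i) = max(K - S_T, 0):
  V(4,0) = 0.000000; V(4,1) = 0.000000; V(4,2) = 0.000000; V(4,3) = 1.429783; V(4,4) = 3.259226
Backward induction: V(k, i) = exp(-r*dt) * [p * V(k+1, i) + (1-p) * V(k+1, i+1)].
  V(3,0) = exp(-r*dt) * [p*0.000000 + (1-p)*0.000000] = 0.000000
  V(3,1) = exp(-r*dt) * [p*0.000000 + (1-p)*0.000000] = 0.000000
  V(3,2) = exp(-r*dt) * [p*0.000000 + (1-p)*1.429783] = 0.716738
  V(3,3) = exp(-r*dt) * [p*1.429783 + (1-p)*3.259226] = 2.337070
  V(2,0) = exp(-r*dt) * [p*0.000000 + (1-p)*0.000000] = 0.000000
  V(2,1) = exp(-r*dt) * [p*0.000000 + (1-p)*0.716738] = 0.359294
  V(2,2) = exp(-r*dt) * [p*0.716738 + (1-p)*2.337070] = 1.524085
  V(1,0) = exp(-r*dt) * [p*0.000000 + (1-p)*0.359294] = 0.180111
  V(1,1) = exp(-r*dt) * [p*0.359294 + (1-p)*1.524085] = 0.940732
  V(0,0) = exp(-r*dt) * [p*0.180111 + (1-p)*0.940732] = 0.560169


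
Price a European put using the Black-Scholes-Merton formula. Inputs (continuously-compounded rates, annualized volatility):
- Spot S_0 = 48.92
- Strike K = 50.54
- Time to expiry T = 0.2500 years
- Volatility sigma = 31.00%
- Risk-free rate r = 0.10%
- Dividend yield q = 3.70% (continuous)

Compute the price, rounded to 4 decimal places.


d1 = (ln(S/K) + (r - q + 0.5*sigma^2) * T) / (sigma * sqrt(T)) = -0.19075027
d2 = d1 - sigma * sqrt(T) = -0.34575027
exp(-rT) = 0.99975003; exp(-qT) = 0.99079265
P = K * exp(-rT) * N(-d2) - S_0 * exp(-qT) * N(-d1)
N(-d1) = 0.57563937; N(-d2) = 0.63523480
P = 50.5400 * 0.99975003 * 0.63523480 - 48.9200 * 0.99079265 * 0.57563937 = 4.1957

Answer: Price = 4.1957


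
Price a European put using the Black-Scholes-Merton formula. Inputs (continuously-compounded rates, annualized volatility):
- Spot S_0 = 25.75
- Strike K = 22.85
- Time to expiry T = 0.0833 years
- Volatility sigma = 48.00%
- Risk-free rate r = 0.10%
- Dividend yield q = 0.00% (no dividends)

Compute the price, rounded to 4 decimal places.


d1 = (ln(S/K) + (r - q + 0.5*sigma^2) * T) / (sigma * sqrt(T)) = 0.93233993
d2 = d1 - sigma * sqrt(T) = 0.79380358
exp(-rT) = 0.99991670; exp(-qT) = 1.00000000
P = K * exp(-rT) * N(-d2) - S_0 * exp(-qT) * N(-d1)
N(-d1) = 0.17558044; N(-d2) = 0.21365489
P = 22.8500 * 0.99991670 * 0.21365489 - 25.7500 * 1.00000000 * 0.17558044 = 0.3604

Answer: Price = 0.3604


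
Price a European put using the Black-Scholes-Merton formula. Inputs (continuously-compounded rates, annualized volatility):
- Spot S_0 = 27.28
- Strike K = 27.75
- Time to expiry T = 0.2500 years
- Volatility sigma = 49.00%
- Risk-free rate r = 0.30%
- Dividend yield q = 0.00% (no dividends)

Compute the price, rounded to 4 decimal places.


Answer: Price = 2.9121

Derivation:
d1 = (ln(S/K) + (r - q + 0.5*sigma^2) * T) / (sigma * sqrt(T)) = 0.05583875
d2 = d1 - sigma * sqrt(T) = -0.18916125
exp(-rT) = 0.99925028; exp(-qT) = 1.00000000
P = K * exp(-rT) * N(-d2) - S_0 * exp(-qT) * N(-d1)
N(-d1) = 0.47773513; N(-d2) = 0.57501678
P = 27.7500 * 0.99925028 * 0.57501678 - 27.2800 * 1.00000000 * 0.47773513 = 2.9121


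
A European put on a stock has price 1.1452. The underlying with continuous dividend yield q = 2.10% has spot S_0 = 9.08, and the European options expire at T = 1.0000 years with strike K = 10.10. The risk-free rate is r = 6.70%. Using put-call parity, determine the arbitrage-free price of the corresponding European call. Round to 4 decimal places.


Put-call parity: C - P = S_0 * exp(-qT) - K * exp(-rT).
S_0 * exp(-qT) = 9.0800 * 0.97921896 = 8.89130820
K * exp(-rT) = 10.1000 * 0.93519520 = 9.44547153
C = P + S*exp(-qT) - K*exp(-rT)
C = 1.1452 + 8.89130820 - 9.44547153 = 0.5910

Answer: Call price = 0.5910


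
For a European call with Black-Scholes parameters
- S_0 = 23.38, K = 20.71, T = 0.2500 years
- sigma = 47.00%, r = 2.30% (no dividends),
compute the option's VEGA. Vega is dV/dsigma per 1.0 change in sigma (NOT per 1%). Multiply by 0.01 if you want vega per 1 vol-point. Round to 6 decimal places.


Answer: Vega = 3.755879

Derivation:
d1 = 0.6579863006; d2 = 0.4229863006
phi(d1) = 0.3212898772; exp(-qT) = 1.0000000000; exp(-rT) = 0.9942664996
Vega = S * exp(-qT) * phi(d1) * sqrt(T) = 23.3800 * 1.0000000000 * 0.3212898772 * 0.5000000000 = 3.755879


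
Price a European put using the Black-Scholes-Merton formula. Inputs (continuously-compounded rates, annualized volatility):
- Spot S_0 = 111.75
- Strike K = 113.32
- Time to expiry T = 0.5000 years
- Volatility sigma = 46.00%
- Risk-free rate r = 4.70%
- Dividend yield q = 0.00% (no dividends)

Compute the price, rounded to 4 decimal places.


d1 = (ln(S/K) + (r - q + 0.5*sigma^2) * T) / (sigma * sqrt(T)) = 0.19199043
d2 = d1 - sigma * sqrt(T) = -0.13327869
exp(-rT) = 0.97677397; exp(-qT) = 1.00000000
P = K * exp(-rT) * N(-d2) - S_0 * exp(-qT) * N(-d1)
N(-d1) = 0.42387485; N(-d2) = 0.55301351
P = 113.3200 * 0.97677397 * 0.55301351 - 111.7500 * 1.00000000 * 0.42387485 = 13.8440

Answer: Price = 13.8440


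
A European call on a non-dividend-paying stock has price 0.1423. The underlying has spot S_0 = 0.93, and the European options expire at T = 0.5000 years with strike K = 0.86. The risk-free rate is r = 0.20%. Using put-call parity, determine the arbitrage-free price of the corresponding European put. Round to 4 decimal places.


Answer: Put price = 0.0714

Derivation:
Put-call parity: C - P = S_0 * exp(-qT) - K * exp(-rT).
S_0 * exp(-qT) = 0.9300 * 1.00000000 = 0.93000000
K * exp(-rT) = 0.8600 * 0.99900050 = 0.85914043
P = C - S*exp(-qT) + K*exp(-rT)
P = 0.1423 - 0.93000000 + 0.85914043 = 0.0714


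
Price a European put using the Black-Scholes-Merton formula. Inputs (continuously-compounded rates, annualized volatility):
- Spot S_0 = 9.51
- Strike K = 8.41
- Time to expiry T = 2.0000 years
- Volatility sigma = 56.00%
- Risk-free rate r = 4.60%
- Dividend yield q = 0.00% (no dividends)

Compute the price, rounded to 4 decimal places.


Answer: Price = 1.8166

Derivation:
d1 = (ln(S/K) + (r - q + 0.5*sigma^2) * T) / (sigma * sqrt(T)) = 0.66736031
d2 = d1 - sigma * sqrt(T) = -0.12459928
exp(-rT) = 0.91210515; exp(-qT) = 1.00000000
P = K * exp(-rT) * N(-d2) - S_0 * exp(-qT) * N(-d1)
N(-d1) = 0.25227101; N(-d2) = 0.54957960
P = 8.4100 * 0.91210515 * 0.54957960 - 9.5100 * 1.00000000 * 0.25227101 = 1.8166


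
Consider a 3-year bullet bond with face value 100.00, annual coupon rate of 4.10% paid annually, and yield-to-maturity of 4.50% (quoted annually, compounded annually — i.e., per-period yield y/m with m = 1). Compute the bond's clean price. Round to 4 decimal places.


Answer: Price = 98.9004

Derivation:
Coupon per period c = face * coupon_rate / m = 4.100000
Periods per year m = 1; per-period yield y/m = 0.045000
Number of cashflows N = 3
Cashflows (t years, CF_t, discount factor 1/(1+y/m)^(m*t), PV):
  t = 1.0000: CF_t = 4.100000, DF = 0.956938, PV = 3.923445
  t = 2.0000: CF_t = 4.100000, DF = 0.915730, PV = 3.754493
  t = 3.0000: CF_t = 104.100000, DF = 0.876297, PV = 91.222476
Price P = sum_t PV_t = 98.900414


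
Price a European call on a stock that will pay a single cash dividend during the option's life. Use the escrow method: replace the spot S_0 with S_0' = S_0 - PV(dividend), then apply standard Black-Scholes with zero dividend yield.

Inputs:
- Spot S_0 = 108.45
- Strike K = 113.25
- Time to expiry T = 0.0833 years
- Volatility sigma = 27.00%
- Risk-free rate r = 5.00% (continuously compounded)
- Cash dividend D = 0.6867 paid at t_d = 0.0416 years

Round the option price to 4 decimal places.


Answer: Price = 1.4873

Derivation:
PV(D) = D * exp(-r * t_d) = 0.6867 * 0.99792216 = 0.68527315
S_0' = S_0 - PV(D) = 108.4500 - 0.68527315 = 107.76472685
d1 = (ln(S_0'/K) + (r + sigma^2/2)*T) / (sigma*sqrt(T)) = -0.54469246
d2 = d1 - sigma*sqrt(T) = -0.62261915
exp(-rT) = 0.99584366
N(d1) = 0.29298253; N(d2) = 0.26676741
C = S_0' * N(d1) - K * exp(-rT) * N(d2) = 107.76472685 * 0.29298253 - 113.2500 * 0.99584366 * 0.26676741 = 1.4873


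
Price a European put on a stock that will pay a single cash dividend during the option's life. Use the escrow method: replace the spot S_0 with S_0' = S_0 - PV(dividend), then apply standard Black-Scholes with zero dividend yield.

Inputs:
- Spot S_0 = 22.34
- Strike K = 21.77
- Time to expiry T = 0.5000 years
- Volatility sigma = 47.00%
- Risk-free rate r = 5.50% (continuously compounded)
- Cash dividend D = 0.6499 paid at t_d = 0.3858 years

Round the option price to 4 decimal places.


PV(D) = D * exp(-r * t_d) = 0.6499 * 0.97900454 = 0.63625505
S_0' = S_0 - PV(D) = 22.3400 - 0.63625505 = 21.70374495
d1 = (ln(S_0'/K) + (r + sigma^2/2)*T) / (sigma*sqrt(T)) = 0.23974515
d2 = d1 - sigma*sqrt(T) = -0.09259503
exp(-rT) = 0.97287468
N(-d1) = 0.40526391; N(-d2) = 0.53688736
P = K * exp(-rT) * N(-d2) - S_0' * N(-d1) = 21.7700 * 0.97287468 * 0.53688736 - 21.70374495 * 0.40526391 = 2.5753

Answer: Price = 2.5753


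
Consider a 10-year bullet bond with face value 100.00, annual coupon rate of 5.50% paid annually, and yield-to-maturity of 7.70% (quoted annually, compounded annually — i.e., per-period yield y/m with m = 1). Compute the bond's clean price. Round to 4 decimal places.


Answer: Price = 85.0360

Derivation:
Coupon per period c = face * coupon_rate / m = 5.500000
Periods per year m = 1; per-period yield y/m = 0.077000
Number of cashflows N = 10
Cashflows (t years, CF_t, discount factor 1/(1+y/m)^(m*t), PV):
  t = 1.0000: CF_t = 5.500000, DF = 0.928505, PV = 5.106778
  t = 2.0000: CF_t = 5.500000, DF = 0.862122, PV = 4.741670
  t = 3.0000: CF_t = 5.500000, DF = 0.800484, PV = 4.402664
  t = 4.0000: CF_t = 5.500000, DF = 0.743254, PV = 4.087896
  t = 5.0000: CF_t = 5.500000, DF = 0.690115, PV = 3.795633
  t = 6.0000: CF_t = 5.500000, DF = 0.640775, PV = 3.524264
  t = 7.0000: CF_t = 5.500000, DF = 0.594963, PV = 3.272297
  t = 8.0000: CF_t = 5.500000, DF = 0.552426, PV = 3.038345
  t = 9.0000: CF_t = 5.500000, DF = 0.512931, PV = 2.821119
  t = 10.0000: CF_t = 105.500000, DF = 0.476259, PV = 50.245298
Price P = sum_t PV_t = 85.035964


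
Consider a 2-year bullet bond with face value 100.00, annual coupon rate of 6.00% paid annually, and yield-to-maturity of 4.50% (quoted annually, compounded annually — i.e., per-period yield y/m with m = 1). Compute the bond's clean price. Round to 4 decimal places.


Coupon per period c = face * coupon_rate / m = 6.000000
Periods per year m = 1; per-period yield y/m = 0.045000
Number of cashflows N = 2
Cashflows (t years, CF_t, discount factor 1/(1+y/m)^(m*t), PV):
  t = 1.0000: CF_t = 6.000000, DF = 0.956938, PV = 5.741627
  t = 2.0000: CF_t = 106.000000, DF = 0.915730, PV = 97.067375
Price P = sum_t PV_t = 102.809002

Answer: Price = 102.8090


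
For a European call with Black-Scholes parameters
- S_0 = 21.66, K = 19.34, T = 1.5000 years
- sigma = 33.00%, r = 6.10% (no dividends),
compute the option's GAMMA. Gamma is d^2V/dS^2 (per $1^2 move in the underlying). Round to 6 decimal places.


d1 = 0.7087852218; d2 = 0.3046194142
phi(d1) = 0.3103275959; exp(-qT) = 1.0000000000; exp(-rT) = 0.9125613162
Gamma = exp(-qT) * phi(d1) / (S * sigma * sqrt(T)) = 1.0000000000 * 0.3103275959 / (21.6600 * 0.3300 * 1.2247448714) = 0.035449

Answer: Gamma = 0.035449


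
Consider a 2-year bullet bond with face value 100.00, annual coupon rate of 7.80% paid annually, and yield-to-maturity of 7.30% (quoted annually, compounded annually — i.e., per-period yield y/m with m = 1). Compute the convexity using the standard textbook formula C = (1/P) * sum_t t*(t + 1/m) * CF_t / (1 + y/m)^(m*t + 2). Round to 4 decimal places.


Answer: Convexity = 4.9611

Derivation:
Coupon per period c = face * coupon_rate / m = 7.800000
Periods per year m = 1; per-period yield y/m = 0.073000
Number of cashflows N = 2
Cashflows (t years, CF_t, discount factor 1/(1+y/m)^(m*t), PV):
  t = 1.0000: CF_t = 7.800000, DF = 0.931966, PV = 7.269338
  t = 2.0000: CF_t = 107.800000, DF = 0.868561, PV = 93.630926
Price P = sum_t PV_t = 100.900264
Convexity numerator sum_t t*(t + 1/m) * CF_t / (1+y/m)^(m*t + 2):
  t = 1.0000: term = 12.627734
  t = 2.0000: term = 487.945282
Convexity = (1/P) * sum = 500.573017 / 100.900264 = 4.961067


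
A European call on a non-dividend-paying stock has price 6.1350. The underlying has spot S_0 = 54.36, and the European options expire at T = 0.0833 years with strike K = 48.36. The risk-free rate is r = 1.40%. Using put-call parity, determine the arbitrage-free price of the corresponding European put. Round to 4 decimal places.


Put-call parity: C - P = S_0 * exp(-qT) - K * exp(-rT).
S_0 * exp(-qT) = 54.3600 * 1.00000000 = 54.36000000
K * exp(-rT) = 48.3600 * 0.99883448 = 48.30363544
P = C - S*exp(-qT) + K*exp(-rT)
P = 6.1350 - 54.36000000 + 48.30363544 = 0.0786

Answer: Put price = 0.0786


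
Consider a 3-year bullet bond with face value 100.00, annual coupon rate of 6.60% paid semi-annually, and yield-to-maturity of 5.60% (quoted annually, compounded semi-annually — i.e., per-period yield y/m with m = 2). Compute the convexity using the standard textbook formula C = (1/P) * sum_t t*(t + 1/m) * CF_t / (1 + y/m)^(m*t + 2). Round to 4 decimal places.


Coupon per period c = face * coupon_rate / m = 3.300000
Periods per year m = 2; per-period yield y/m = 0.028000
Number of cashflows N = 6
Cashflows (t years, CF_t, discount factor 1/(1+y/m)^(m*t), PV):
  t = 0.5000: CF_t = 3.300000, DF = 0.972763, PV = 3.210117
  t = 1.0000: CF_t = 3.300000, DF = 0.946267, PV = 3.122682
  t = 1.5000: CF_t = 3.300000, DF = 0.920493, PV = 3.037628
  t = 2.0000: CF_t = 3.300000, DF = 0.895422, PV = 2.954891
  t = 2.5000: CF_t = 3.300000, DF = 0.871033, PV = 2.874408
  t = 3.0000: CF_t = 103.300000, DF = 0.847308, PV = 87.526917
Price P = sum_t PV_t = 102.726643
Convexity numerator sum_t t*(t + 1/m) * CF_t / (1+y/m)^(m*t + 2):
  t = 0.5000: term = 1.518814
  t = 1.0000: term = 4.432337
  t = 1.5000: term = 8.623223
  t = 2.0000: term = 13.980582
  t = 2.5000: term = 20.399682
  t = 3.0000: term = 869.650405
Convexity = (1/P) * sum = 918.605043 / 102.726643 = 8.942228

Answer: Convexity = 8.9422


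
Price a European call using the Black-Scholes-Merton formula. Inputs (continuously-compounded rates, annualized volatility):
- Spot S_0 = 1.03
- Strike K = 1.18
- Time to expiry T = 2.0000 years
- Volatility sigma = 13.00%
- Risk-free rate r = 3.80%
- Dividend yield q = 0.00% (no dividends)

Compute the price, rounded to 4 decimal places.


Answer: Price = 0.0500

Derivation:
d1 = (ln(S/K) + (r - q + 0.5*sigma^2) * T) / (sigma * sqrt(T)) = -0.23419179
d2 = d1 - sigma * sqrt(T) = -0.41803955
exp(-rT) = 0.92681621; exp(-qT) = 1.00000000
C = S_0 * exp(-qT) * N(d1) - K * exp(-rT) * N(d2)
N(d1) = 0.40741805; N(d2) = 0.33795910
C = 1.0300 * 1.00000000 * 0.40741805 - 1.1800 * 0.92681621 * 0.33795910 = 0.0500


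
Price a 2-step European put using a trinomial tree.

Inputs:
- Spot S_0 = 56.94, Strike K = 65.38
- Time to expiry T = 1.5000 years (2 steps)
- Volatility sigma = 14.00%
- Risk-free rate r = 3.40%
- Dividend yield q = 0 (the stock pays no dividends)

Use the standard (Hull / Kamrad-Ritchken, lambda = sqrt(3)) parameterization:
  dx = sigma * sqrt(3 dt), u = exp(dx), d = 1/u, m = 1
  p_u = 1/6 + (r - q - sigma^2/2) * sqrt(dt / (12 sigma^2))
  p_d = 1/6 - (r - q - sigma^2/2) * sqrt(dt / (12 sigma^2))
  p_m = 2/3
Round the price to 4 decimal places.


dt = T/N = 0.750000; dx = sigma*sqrt(3*dt) = 0.210000
u = exp(dx) = 1.233678; d = 1/u = 0.810584
p_u = 0.209881, p_m = 0.666667, p_d = 0.123452
Discount per step: exp(-r*dt) = 0.974822
Stock lattice S(k, j) with j the centered position index:
  k=0: S(0,+0) = 56.9400
  k=1: S(1,-1) = 46.1547; S(1,+0) = 56.9400; S(1,+1) = 70.2456
  k=2: S(2,-2) = 37.4122; S(2,-1) = 46.1547; S(2,+0) = 56.9400; S(2,+1) = 70.2456; S(2,+2) = 86.6605
Terminal payoffs V(N, j) = max(K - S_T, 0):
  V(2,-2) = 27.967754; V(2,-1) = 19.225333; V(2,+0) = 8.440000; V(2,+1) = 0.000000; V(2,+2) = 0.000000
Backward induction: V(k, j) = exp(-r*dt) * [p_u * V(k+1, j+1) + p_m * V(k+1, j) + p_d * V(k+1, j-1)]
  V(1,-1) = exp(-r*dt) * [p_u*8.440000 + p_m*19.225333 + p_d*27.967754] = 17.586741
  V(1,+0) = exp(-r*dt) * [p_u*0.000000 + p_m*8.440000 + p_d*19.225333] = 7.798657
  V(1,+1) = exp(-r*dt) * [p_u*0.000000 + p_m*0.000000 + p_d*8.440000] = 1.015705
  V(0,+0) = exp(-r*dt) * [p_u*1.015705 + p_m*7.798657 + p_d*17.586741] = 7.392475

Answer: Price = V(0,0) = 7.3925


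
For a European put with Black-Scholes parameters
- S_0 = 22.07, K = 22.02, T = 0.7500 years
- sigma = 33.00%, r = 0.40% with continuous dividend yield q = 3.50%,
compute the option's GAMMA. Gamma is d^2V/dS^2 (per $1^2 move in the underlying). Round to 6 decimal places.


d1 = 0.0694765433; d2 = -0.2163118400
phi(d1) = 0.3979805962; exp(-qT) = 0.9740915363; exp(-rT) = 0.9970044955
Gamma = exp(-qT) * phi(d1) / (S * sigma * sqrt(T)) = 0.9740915363 * 0.3979805962 / (22.0700 * 0.3300 * 0.8660254038) = 0.061463

Answer: Gamma = 0.061463


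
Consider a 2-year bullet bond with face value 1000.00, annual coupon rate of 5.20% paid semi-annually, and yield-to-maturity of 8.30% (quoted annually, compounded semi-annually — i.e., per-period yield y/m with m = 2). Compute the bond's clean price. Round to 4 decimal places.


Coupon per period c = face * coupon_rate / m = 26.000000
Periods per year m = 2; per-period yield y/m = 0.041500
Number of cashflows N = 4
Cashflows (t years, CF_t, discount factor 1/(1+y/m)^(m*t), PV):
  t = 0.5000: CF_t = 26.000000, DF = 0.960154, PV = 24.963994
  t = 1.0000: CF_t = 26.000000, DF = 0.921895, PV = 23.969270
  t = 1.5000: CF_t = 26.000000, DF = 0.885161, PV = 23.014181
  t = 2.0000: CF_t = 1026.000000, DF = 0.849890, PV = 871.987509
Price P = sum_t PV_t = 943.934953

Answer: Price = 943.9350


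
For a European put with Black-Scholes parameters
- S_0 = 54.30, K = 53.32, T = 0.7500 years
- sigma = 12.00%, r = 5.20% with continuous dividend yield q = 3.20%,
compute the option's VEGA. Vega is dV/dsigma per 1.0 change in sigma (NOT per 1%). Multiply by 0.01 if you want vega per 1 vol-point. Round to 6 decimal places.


d1 = 0.3715511833; d2 = 0.2676281349
phi(d1) = 0.3723341132; exp(-qT) = 0.9762857098; exp(-rT) = 0.9617507091
Vega = S * exp(-qT) * phi(d1) * sqrt(T) = 54.3000 * 0.9762857098 * 0.3723341132 * 0.8660254038 = 17.093863

Answer: Vega = 17.093863


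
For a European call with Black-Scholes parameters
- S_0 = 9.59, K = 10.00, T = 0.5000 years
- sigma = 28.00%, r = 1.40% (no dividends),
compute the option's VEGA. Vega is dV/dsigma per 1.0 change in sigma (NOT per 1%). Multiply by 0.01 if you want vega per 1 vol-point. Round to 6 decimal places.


d1 = -0.0770958731; d2 = -0.2750857718
phi(d1) = 0.3977584291; exp(-qT) = 1.0000000000; exp(-rT) = 0.9930244429
Vega = S * exp(-qT) * phi(d1) * sqrt(T) = 9.5900 * 1.0000000000 * 0.3977584291 * 0.7071067812 = 2.697261

Answer: Vega = 2.697261


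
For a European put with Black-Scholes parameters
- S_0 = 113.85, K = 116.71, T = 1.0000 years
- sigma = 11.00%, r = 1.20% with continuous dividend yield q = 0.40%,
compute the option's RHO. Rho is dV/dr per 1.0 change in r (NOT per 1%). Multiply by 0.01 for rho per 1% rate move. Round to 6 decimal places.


Answer: Rho = -67.151437

Derivation:
d1 = -0.0978221174; d2 = -0.2078221174
phi(d1) = 0.3970380669; exp(-qT) = 0.9960079893; exp(-rT) = 0.9880717129
N(-d2) = 0.5823160688
Rho = -K*T*exp(-rT)*N(-d2) = -116.7100 * 1.0000 * 0.9880717129 * 0.5823160688 = -67.151437


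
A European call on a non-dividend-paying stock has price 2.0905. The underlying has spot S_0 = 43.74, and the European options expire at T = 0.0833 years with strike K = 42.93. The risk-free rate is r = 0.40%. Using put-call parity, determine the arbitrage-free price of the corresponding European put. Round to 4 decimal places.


Answer: Put price = 1.2662

Derivation:
Put-call parity: C - P = S_0 * exp(-qT) - K * exp(-rT).
S_0 * exp(-qT) = 43.7400 * 1.00000000 = 43.74000000
K * exp(-rT) = 42.9300 * 0.99966686 = 42.91569811
P = C - S*exp(-qT) + K*exp(-rT)
P = 2.0905 - 43.74000000 + 42.91569811 = 1.2662


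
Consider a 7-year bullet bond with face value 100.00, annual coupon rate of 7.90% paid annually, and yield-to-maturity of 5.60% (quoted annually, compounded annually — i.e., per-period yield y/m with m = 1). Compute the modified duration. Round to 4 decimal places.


Coupon per period c = face * coupon_rate / m = 7.900000
Periods per year m = 1; per-period yield y/m = 0.056000
Number of cashflows N = 7
Cashflows (t years, CF_t, discount factor 1/(1+y/m)^(m*t), PV):
  t = 1.0000: CF_t = 7.900000, DF = 0.946970, PV = 7.481061
  t = 2.0000: CF_t = 7.900000, DF = 0.896752, PV = 7.084338
  t = 3.0000: CF_t = 7.900000, DF = 0.849197, PV = 6.708653
  t = 4.0000: CF_t = 7.900000, DF = 0.804163, PV = 6.352891
  t = 5.0000: CF_t = 7.900000, DF = 0.761518, PV = 6.015995
  t = 6.0000: CF_t = 7.900000, DF = 0.721135, PV = 5.696965
  t = 7.0000: CF_t = 107.900000, DF = 0.682893, PV = 73.684140
Price P = sum_t PV_t = 113.024043
First compute Macaulay numerator sum_t t * PV_t:
  t * PV_t at t = 1.0000: 7.481061
  t * PV_t at t = 2.0000: 14.168675
  t * PV_t at t = 3.0000: 20.125959
  t * PV_t at t = 4.0000: 25.411565
  t * PV_t at t = 5.0000: 30.079977
  t * PV_t at t = 6.0000: 34.181792
  t * PV_t at t = 7.0000: 515.788978
Macaulay duration D = 647.238008 / 113.024043 = 5.726552
Modified duration = D / (1 + y/m) = 5.726552 / (1 + 0.056000) = 5.422871

Answer: Modified duration = 5.4229


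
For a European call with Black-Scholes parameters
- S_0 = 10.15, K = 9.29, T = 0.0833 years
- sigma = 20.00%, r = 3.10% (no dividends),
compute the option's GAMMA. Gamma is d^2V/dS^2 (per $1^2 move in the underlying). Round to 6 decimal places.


Answer: Gamma = 0.187092

Derivation:
d1 = 1.6073780489; d2 = 1.5496545701
phi(d1) = 0.1096161426; exp(-qT) = 1.0000000000; exp(-rT) = 0.9974210313
Gamma = exp(-qT) * phi(d1) / (S * sigma * sqrt(T)) = 1.0000000000 * 0.1096161426 / (10.1500 * 0.2000 * 0.2886173938) = 0.187092


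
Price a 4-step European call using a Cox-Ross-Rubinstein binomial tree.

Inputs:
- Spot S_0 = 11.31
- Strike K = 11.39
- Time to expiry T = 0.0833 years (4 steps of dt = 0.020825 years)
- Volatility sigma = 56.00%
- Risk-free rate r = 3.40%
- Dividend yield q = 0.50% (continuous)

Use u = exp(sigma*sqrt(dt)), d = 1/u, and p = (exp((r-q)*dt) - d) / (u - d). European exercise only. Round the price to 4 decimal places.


dt = T/N = 0.020825
u = exp(sigma*sqrt(dt)) = 1.084168; d = 1/u = 0.922366
p = (exp((r-q)*dt) - d) / (u - d) = 0.483541
Discount per step: exp(-r*dt) = 0.999292
Stock lattice S(k, i) with i counting down-moves:
  k=0: S(0,0) = 11.3100
  k=1: S(1,0) = 12.2619; S(1,1) = 10.4320
  k=2: S(2,0) = 13.2940; S(2,1) = 11.3100; S(2,2) = 9.6221
  k=3: S(3,0) = 14.4129; S(3,1) = 12.2619; S(3,2) = 10.4320; S(3,3) = 8.8751
  k=4: S(4,0) = 15.6260; S(4,1) = 13.2940; S(4,2) = 11.3100; S(4,3) = 9.6221; S(4,4) = 8.1861
Terminal payoffs V(N, i) = max(S_T - K, 0):
  V(4,0) = 4.236040; V(4,1) = 1.904003; V(4,2) = 0.000000; V(4,3) = 0.000000; V(4,4) = 0.000000
Backward induction: V(k, i) = exp(-r*dt) * [p * V(k+1, i) + (1-p) * V(k+1, i+1)].
  V(3,0) = exp(-r*dt) * [p*4.236040 + (1-p)*1.904003] = 3.029494
  V(3,1) = exp(-r*dt) * [p*1.904003 + (1-p)*0.000000] = 0.920013
  V(3,2) = exp(-r*dt) * [p*0.000000 + (1-p)*0.000000] = 0.000000
  V(3,3) = exp(-r*dt) * [p*0.000000 + (1-p)*0.000000] = 0.000000
  V(2,0) = exp(-r*dt) * [p*3.029494 + (1-p)*0.920013] = 1.938661
  V(2,1) = exp(-r*dt) * [p*0.920013 + (1-p)*0.000000] = 0.444549
  V(2,2) = exp(-r*dt) * [p*0.000000 + (1-p)*0.000000] = 0.000000
  V(1,0) = exp(-r*dt) * [p*1.938661 + (1-p)*0.444549] = 1.166188
  V(1,1) = exp(-r*dt) * [p*0.444549 + (1-p)*0.000000] = 0.214806
  V(0,0) = exp(-r*dt) * [p*1.166188 + (1-p)*0.214806] = 0.674361

Answer: Price = V(0,0) = 0.6744


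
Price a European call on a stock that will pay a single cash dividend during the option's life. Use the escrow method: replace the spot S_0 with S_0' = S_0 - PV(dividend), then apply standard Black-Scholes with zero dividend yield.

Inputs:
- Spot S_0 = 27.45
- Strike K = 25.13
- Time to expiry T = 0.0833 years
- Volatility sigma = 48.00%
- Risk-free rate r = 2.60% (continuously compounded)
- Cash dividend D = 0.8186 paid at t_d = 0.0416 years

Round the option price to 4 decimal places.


PV(D) = D * exp(-r * t_d) = 0.8186 * 0.99891898 = 0.81771508
S_0' = S_0 - PV(D) = 27.4500 - 0.81771508 = 26.63228492
d1 = (ln(S_0'/K) + (r + sigma^2/2)*T) / (sigma*sqrt(T)) = 0.50401073
d2 = d1 - sigma*sqrt(T) = 0.36547439
exp(-rT) = 0.99783654
N(d1) = 0.69287308; N(d2) = 0.64262134
C = S_0' * N(d1) - K * exp(-rT) * N(d2) = 26.63228492 * 0.69287308 - 25.1300 * 0.99783654 * 0.64262134 = 2.3387

Answer: Price = 2.3387


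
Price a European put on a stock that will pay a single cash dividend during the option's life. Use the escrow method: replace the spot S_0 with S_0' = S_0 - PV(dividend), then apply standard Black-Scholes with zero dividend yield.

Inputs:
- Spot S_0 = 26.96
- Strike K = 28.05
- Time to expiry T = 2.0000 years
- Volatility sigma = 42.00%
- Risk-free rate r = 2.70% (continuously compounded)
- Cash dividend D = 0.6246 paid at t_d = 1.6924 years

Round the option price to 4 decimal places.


PV(D) = D * exp(-r * t_d) = 0.6246 * 0.95533349 = 0.59670130
S_0' = S_0 - PV(D) = 26.9600 - 0.59670130 = 26.36329870
d1 = (ln(S_0'/K) + (r + sigma^2/2)*T) / (sigma*sqrt(T)) = 0.28348956
d2 = d1 - sigma*sqrt(T) = -0.31048013
exp(-rT) = 0.94743211
N(-d1) = 0.38840079; N(-d2) = 0.62190207
P = K * exp(-rT) * N(-d2) - S_0' * N(-d1) = 28.0500 * 0.94743211 * 0.62190207 - 26.36329870 * 0.38840079 = 6.2878

Answer: Price = 6.2878


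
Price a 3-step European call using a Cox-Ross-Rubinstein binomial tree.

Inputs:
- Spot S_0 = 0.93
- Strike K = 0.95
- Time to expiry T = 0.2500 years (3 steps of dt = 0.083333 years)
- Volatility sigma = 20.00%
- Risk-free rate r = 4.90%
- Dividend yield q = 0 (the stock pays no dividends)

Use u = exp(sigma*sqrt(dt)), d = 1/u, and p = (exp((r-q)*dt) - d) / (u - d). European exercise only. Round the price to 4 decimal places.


Answer: Price = V(0,0) = 0.0354

Derivation:
dt = T/N = 0.083333
u = exp(sigma*sqrt(dt)) = 1.059434; d = 1/u = 0.943900
p = (exp((r-q)*dt) - d) / (u - d) = 0.520986
Discount per step: exp(-r*dt) = 0.995925
Stock lattice S(k, i) with i counting down-moves:
  k=0: S(0,0) = 0.9300
  k=1: S(1,0) = 0.9853; S(1,1) = 0.8778
  k=2: S(2,0) = 1.0438; S(2,1) = 0.9300; S(2,2) = 0.8286
  k=3: S(3,0) = 1.1059; S(3,1) = 0.9853; S(3,2) = 0.8778; S(3,3) = 0.7821
Terminal payoffs V(N, i) = max(S_T - K, 0):
  V(3,0) = 0.155872; V(3,1) = 0.035274; V(3,2) = 0.000000; V(3,3) = 0.000000
Backward induction: V(k, i) = exp(-r*dt) * [p * V(k+1, i) + (1-p) * V(k+1, i+1)].
  V(2,0) = exp(-r*dt) * [p*0.155872 + (1-p)*0.035274] = 0.097704
  V(2,1) = exp(-r*dt) * [p*0.035274 + (1-p)*0.000000] = 0.018302
  V(2,2) = exp(-r*dt) * [p*0.000000 + (1-p)*0.000000] = 0.000000
  V(1,0) = exp(-r*dt) * [p*0.097704 + (1-p)*0.018302] = 0.059426
  V(1,1) = exp(-r*dt) * [p*0.018302 + (1-p)*0.000000] = 0.009496
  V(0,0) = exp(-r*dt) * [p*0.059426 + (1-p)*0.009496] = 0.035364


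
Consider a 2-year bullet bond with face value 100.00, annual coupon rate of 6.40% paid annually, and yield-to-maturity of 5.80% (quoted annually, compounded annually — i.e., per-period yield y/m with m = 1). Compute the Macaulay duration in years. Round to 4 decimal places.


Coupon per period c = face * coupon_rate / m = 6.400000
Periods per year m = 1; per-period yield y/m = 0.058000
Number of cashflows N = 2
Cashflows (t years, CF_t, discount factor 1/(1+y/m)^(m*t), PV):
  t = 1.0000: CF_t = 6.400000, DF = 0.945180, PV = 6.049149
  t = 2.0000: CF_t = 106.400000, DF = 0.893364, PV = 95.053977
Price P = sum_t PV_t = 101.103126
Macaulay numerator sum_t t * PV_t:
  t * PV_t at t = 1.0000: 6.049149
  t * PV_t at t = 2.0000: 190.107954
Macaulay duration D = (sum_t t * PV_t) / P = 196.157103 / 101.103126 = 1.940169

Answer: Macaulay duration = 1.9402 years


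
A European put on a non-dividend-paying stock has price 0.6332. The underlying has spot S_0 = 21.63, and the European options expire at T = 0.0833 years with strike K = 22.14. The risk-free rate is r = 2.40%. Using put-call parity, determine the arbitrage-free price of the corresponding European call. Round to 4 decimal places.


Answer: Call price = 0.1674

Derivation:
Put-call parity: C - P = S_0 * exp(-qT) - K * exp(-rT).
S_0 * exp(-qT) = 21.6300 * 1.00000000 = 21.63000000
K * exp(-rT) = 22.1400 * 0.99800280 = 22.09578193
C = P + S*exp(-qT) - K*exp(-rT)
C = 0.6332 + 21.63000000 - 22.09578193 = 0.1674


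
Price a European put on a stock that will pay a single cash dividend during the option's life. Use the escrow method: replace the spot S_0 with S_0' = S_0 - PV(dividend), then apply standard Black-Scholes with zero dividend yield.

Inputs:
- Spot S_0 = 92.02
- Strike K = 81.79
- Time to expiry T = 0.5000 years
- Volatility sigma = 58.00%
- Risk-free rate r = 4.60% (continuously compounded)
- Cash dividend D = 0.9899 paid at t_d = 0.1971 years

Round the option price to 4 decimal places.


PV(D) = D * exp(-r * t_d) = 0.9899 * 0.99097438 = 0.98096554
S_0' = S_0 - PV(D) = 92.0200 - 0.98096554 = 91.03903446
d1 = (ln(S_0'/K) + (r + sigma^2/2)*T) / (sigma*sqrt(T)) = 0.52236508
d2 = d1 - sigma*sqrt(T) = 0.11224315
exp(-rT) = 0.97726248
N(-d1) = 0.30070808; N(-d2) = 0.45531531
P = K * exp(-rT) * N(-d2) - S_0' * N(-d1) = 81.7900 * 0.97726248 * 0.45531531 - 91.03903446 * 0.30070808 = 9.0173

Answer: Price = 9.0173


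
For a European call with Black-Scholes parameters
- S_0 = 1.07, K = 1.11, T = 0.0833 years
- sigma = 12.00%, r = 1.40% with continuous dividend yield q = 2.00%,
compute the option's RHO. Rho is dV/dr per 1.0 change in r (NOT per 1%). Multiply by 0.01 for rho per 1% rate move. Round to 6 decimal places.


Answer: Rho = 0.012703

Derivation:
d1 = -1.0568029866; d2 = -1.0914370739
phi(d1) = 0.2282406305; exp(-qT) = 0.9983353870; exp(-rT) = 0.9988344797
N(d2) = 0.1375403033
Rho = K*T*exp(-rT)*N(d2) = 1.1100 * 0.0833 * 0.9988344797 * 0.1375403033 = 0.012703


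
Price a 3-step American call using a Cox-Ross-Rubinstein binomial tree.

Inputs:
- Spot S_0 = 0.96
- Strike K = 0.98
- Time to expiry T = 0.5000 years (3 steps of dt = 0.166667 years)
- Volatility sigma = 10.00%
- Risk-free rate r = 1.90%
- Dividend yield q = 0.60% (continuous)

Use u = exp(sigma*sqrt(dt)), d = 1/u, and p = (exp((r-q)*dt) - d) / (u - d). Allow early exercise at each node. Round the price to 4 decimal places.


dt = T/N = 0.166667
u = exp(sigma*sqrt(dt)) = 1.041670; d = 1/u = 0.959997
p = (exp((r-q)*dt) - d) / (u - d) = 0.516353
Discount per step: exp(-r*dt) = 0.996838
Stock lattice S(k, i) with i counting down-moves:
  k=0: S(0,0) = 0.9600
  k=1: S(1,0) = 1.0000; S(1,1) = 0.9216
  k=2: S(2,0) = 1.0417; S(2,1) = 0.9600; S(2,2) = 0.8847
  k=3: S(3,0) = 1.0851; S(3,1) = 1.0000; S(3,2) = 0.9216; S(3,3) = 0.8493
Terminal payoffs V(N, i) = max(S_T - K, 0):
  V(3,0) = 0.105079; V(3,1) = 0.020003; V(3,2) = 0.000000; V(3,3) = 0.000000
Backward induction: V(k, i) = exp(-r*dt) * [p * V(k+1, i) + (1-p) * V(k+1, i+1)]; then take max(V_cont, immediate exercise) for American.
  V(2,0) = exp(-r*dt) * [p*0.105079 + (1-p)*0.020003] = 0.063730; exercise = 0.061673; V(2,0) = max -> 0.063730
  V(2,1) = exp(-r*dt) * [p*0.020003 + (1-p)*0.000000] = 0.010296; exercise = 0.000000; V(2,1) = max -> 0.010296
  V(2,2) = exp(-r*dt) * [p*0.000000 + (1-p)*0.000000] = 0.000000; exercise = 0.000000; V(2,2) = max -> 0.000000
  V(1,0) = exp(-r*dt) * [p*0.063730 + (1-p)*0.010296] = 0.037767; exercise = 0.020003; V(1,0) = max -> 0.037767
  V(1,1) = exp(-r*dt) * [p*0.010296 + (1-p)*0.000000] = 0.005299; exercise = 0.000000; V(1,1) = max -> 0.005299
  V(0,0) = exp(-r*dt) * [p*0.037767 + (1-p)*0.005299] = 0.021994; exercise = 0.000000; V(0,0) = max -> 0.021994

Answer: Price = V(0,0) = 0.0220
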